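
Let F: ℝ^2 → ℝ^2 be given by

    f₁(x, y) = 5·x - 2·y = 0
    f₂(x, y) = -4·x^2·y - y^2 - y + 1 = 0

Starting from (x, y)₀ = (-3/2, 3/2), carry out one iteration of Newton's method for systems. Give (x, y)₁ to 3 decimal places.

(2.086, 5.216)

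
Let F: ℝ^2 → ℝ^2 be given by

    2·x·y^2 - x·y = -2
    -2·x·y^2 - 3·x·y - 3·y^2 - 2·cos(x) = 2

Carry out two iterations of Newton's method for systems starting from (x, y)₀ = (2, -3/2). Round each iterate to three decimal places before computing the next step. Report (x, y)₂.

(0.879, -0.067)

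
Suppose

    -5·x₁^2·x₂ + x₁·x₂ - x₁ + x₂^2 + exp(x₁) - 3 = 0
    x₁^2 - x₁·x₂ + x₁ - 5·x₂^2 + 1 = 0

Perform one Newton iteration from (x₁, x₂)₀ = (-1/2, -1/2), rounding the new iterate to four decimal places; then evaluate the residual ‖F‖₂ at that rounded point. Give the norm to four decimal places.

At (-1/2, -1/2): F = (-0.768469, -0.7500).
Jacobian J = [[-10·x₁·x₂ + x₂ + exp(x₁) - 1, -5·x₁^2 + x₁ + 2·x₂], [2·x₁ - x₂ + 1, -x₁ - 10·x₂]].
At the point, J = [[-3.393469, -2.7500], [0.5000, 5.5000]] (det J = -17.289081).
Solving J·Δ = −F gives Δ = (-0.3638, 0.1694).
Then the next iterate is (x₁, x₂)₁ = (-0.8638, -0.3306).
Re-evaluating at (-0.8638, -0.3306): F = (-0.086388, 0.050296), so ‖F‖₂ = 0.1000.

0.1000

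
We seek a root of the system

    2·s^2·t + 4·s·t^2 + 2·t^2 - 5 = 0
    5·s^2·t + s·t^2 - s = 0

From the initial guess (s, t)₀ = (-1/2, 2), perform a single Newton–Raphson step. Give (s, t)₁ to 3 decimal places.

(-0.045, -0.909)

At (-1/2, 2): F = (-4.000, 1.000).
Jacobian J = [[4·s·t + 4·t^2, 2·s^2 + 8·s·t + 4·t], [10·s·t + t^2 - 1, 5·s^2 + 2·s·t]].
At the point, J = [[12.000, 0.500], [-7.000, -0.750]] (det J = -5.500).
Solving J·Δ = −F gives Δ = (0.455, -2.909).
Then the next iterate is (s, t)₁ = (-0.045, -0.909).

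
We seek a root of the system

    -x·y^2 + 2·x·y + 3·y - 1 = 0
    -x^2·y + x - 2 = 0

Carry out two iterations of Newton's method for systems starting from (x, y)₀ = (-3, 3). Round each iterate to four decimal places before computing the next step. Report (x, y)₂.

(-0.8139, 1.3111)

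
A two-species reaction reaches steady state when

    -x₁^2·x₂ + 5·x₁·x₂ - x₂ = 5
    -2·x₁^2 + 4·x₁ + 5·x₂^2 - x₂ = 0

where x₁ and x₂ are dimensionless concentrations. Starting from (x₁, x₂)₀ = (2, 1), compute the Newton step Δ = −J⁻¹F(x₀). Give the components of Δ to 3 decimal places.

(0.690, -0.138)

At (2, 1): F = (0.000, 4.000).
Jacobian J = [[-2·x₁·x₂ + 5·x₂, -x₁^2 + 5·x₁ - 1], [-4·x₁ + 4, 10·x₂ - 1]].
At the point, J = [[1.000, 5.000], [-4.000, 9.000]] (det J = 29.000).
Solving J·Δ = −F gives Δ = (0.690, -0.138).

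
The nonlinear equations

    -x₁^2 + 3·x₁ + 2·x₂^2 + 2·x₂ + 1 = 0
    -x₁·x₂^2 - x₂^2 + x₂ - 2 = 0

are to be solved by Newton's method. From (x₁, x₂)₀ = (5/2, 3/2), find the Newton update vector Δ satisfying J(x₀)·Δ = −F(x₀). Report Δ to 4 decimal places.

(0.6926, -1.0456)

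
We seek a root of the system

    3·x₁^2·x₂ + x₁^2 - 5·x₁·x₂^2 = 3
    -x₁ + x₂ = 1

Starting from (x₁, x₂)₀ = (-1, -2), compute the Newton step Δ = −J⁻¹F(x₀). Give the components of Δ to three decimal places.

(-0.815, 1.185)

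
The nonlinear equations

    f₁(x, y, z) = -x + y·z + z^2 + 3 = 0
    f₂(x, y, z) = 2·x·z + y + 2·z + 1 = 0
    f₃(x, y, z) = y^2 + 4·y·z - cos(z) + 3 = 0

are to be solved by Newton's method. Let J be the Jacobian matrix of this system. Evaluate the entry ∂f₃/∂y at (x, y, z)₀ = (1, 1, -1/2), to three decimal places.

0.000

∂f₃/∂y = 2·y + 4·z.
At (1, 1, -1/2) this is 0.000.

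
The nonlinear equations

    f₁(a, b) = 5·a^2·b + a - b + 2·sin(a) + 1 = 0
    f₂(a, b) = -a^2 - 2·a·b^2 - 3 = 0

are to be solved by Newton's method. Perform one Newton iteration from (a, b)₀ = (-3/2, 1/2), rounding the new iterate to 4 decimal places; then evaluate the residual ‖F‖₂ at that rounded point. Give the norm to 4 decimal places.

2.5478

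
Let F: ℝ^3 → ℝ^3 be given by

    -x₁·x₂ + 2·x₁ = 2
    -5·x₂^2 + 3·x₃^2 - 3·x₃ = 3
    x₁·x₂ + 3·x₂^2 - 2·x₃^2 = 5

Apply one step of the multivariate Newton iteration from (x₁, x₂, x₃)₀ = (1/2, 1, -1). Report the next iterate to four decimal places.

(2.5652, 2.1304, -2.4783)

At (1/2, 1, -1): F = (-1.5000, -2.0000, -3.5000).
Jacobian J = [[-x₂ + 2, -x₁, 0], [0, -10·x₂, 6·x₃ - 3], [x₂, x₁ + 6·x₂, -4·x₃]].
At the point, J = [[1.0000, -0.5000, 0.0000], [0.0000, -10.0000, -9.0000], [1.0000, 6.5000, 4.0000]] (det J = 23.0000).
Solving J·Δ = −F gives Δ = (2.0652, 1.1304, -1.4783).
Then the next iterate is (x₁, x₂, x₃)₁ = (2.5652, 2.1304, -2.4783).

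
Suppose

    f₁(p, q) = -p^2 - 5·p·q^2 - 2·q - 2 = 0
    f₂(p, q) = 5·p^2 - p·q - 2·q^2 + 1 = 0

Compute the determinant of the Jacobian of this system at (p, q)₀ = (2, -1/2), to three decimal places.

-164.000

J = [[-2·p - 5·q^2, -10·p·q - 2], [10·p - q, -p - 4·q]].
At the point, J = [[-5.250, 8.000], [20.500, 0.000]].
det J = -164.000.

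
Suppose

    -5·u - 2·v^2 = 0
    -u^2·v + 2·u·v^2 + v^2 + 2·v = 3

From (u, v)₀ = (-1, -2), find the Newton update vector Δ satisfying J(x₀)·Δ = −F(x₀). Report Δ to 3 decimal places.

(1.000, 1.000)

At (-1, -2): F = (-3.000, -9.000).
Jacobian J = [[-5, -4·v], [-2·u·v + 2·v^2, -u^2 + 4·u·v + 2·v + 2]].
At the point, J = [[-5.000, 8.000], [4.000, 5.000]] (det J = -57.000).
Solving J·Δ = −F gives Δ = (1.000, 1.000).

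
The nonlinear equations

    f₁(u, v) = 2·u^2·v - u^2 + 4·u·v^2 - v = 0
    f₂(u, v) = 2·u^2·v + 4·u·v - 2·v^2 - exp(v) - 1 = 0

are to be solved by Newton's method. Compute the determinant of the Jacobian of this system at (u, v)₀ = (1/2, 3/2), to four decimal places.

-137.2986

J = [[4·u·v - 2·u + 4·v^2, 2·u^2 + 8·u·v - 1], [4·u·v + 4·v, 2·u^2 + 4·u - 4·v - exp(v)]].
At the point, J = [[11.0000, 5.5000], [9.0000, -7.981689]].
det J = -137.2986.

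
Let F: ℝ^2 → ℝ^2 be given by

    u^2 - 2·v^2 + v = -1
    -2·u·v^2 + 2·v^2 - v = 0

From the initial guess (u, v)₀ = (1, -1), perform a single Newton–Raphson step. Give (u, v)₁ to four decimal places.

(1.5000, -1.0000)

At (1, -1): F = (-1.0000, 1.0000).
Jacobian J = [[2·u, -4·v + 1], [-2·v^2, -4·u·v + 4·v - 1]].
At the point, J = [[2.0000, 5.0000], [-2.0000, -1.0000]] (det J = 8.0000).
Solving J·Δ = −F gives Δ = (0.5000, 0.0000).
Then the next iterate is (u, v)₁ = (1.5000, -1.0000).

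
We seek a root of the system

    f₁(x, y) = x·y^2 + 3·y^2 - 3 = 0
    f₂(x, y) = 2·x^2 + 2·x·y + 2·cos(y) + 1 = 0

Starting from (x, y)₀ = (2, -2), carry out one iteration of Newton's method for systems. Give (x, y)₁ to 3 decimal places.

(1.010, -1.348)

At (2, -2): F = (17.000, 0.16771).
Jacobian J = [[y^2, 2·x·y + 6·y], [4·x + 2·y, 2·x - 2·sin(y)]].
At the point, J = [[4.000, -20.000], [4.000, 5.81859]] (det J = 103.27438).
Solving J·Δ = −F gives Δ = (-0.990, 0.652).
Then the next iterate is (x, y)₁ = (1.010, -1.348).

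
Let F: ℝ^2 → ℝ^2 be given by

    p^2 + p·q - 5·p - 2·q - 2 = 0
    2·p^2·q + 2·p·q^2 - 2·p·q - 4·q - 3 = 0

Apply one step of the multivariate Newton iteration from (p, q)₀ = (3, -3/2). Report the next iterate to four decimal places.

(-3.2258, 4.8871)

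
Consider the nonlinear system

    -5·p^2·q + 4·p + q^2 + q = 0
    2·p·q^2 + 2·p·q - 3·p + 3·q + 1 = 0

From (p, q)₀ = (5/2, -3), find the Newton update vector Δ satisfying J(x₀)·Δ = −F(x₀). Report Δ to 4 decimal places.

At (5/2, -3): F = (109.7500, 14.5000).
Jacobian J = [[-10·p·q + 4, -5·p^2 + 2·q + 1], [2·q^2 + 2·q - 3, 4·p·q + 2·p + 3]].
At the point, J = [[79.0000, -36.2500], [9.0000, -22.0000]] (det J = -1411.7500).
Solving J·Δ = −F gives Δ = (-1.3380, 0.1117).

(-1.3380, 0.1117)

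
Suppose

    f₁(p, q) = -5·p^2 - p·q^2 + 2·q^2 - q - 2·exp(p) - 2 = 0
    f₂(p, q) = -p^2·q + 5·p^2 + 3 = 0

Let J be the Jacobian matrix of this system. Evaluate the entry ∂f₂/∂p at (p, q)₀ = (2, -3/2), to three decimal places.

26.000

∂f₂/∂p = -2·p·q + 10·p.
At (2, -3/2) this is 26.000.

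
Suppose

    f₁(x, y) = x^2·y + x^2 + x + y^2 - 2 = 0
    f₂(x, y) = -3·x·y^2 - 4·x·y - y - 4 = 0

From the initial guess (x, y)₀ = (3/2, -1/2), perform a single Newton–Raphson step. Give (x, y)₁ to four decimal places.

(1.4800, -1.1600)

At (3/2, -1/2): F = (0.8750, -1.6250).
Jacobian J = [[2·x·y + 2·x + 1, x^2 + 2·y], [-3·y^2 - 4·y, -6·x·y - 4·x - 1]].
At the point, J = [[2.5000, 1.2500], [1.2500, -2.5000]] (det J = -7.8125).
Solving J·Δ = −F gives Δ = (-0.0200, -0.6600).
Then the next iterate is (x, y)₁ = (1.4800, -1.1600).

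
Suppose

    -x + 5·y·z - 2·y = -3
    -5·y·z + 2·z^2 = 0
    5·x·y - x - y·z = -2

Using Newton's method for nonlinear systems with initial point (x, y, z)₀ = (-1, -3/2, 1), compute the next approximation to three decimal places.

(7.833, -13.528, -5.056)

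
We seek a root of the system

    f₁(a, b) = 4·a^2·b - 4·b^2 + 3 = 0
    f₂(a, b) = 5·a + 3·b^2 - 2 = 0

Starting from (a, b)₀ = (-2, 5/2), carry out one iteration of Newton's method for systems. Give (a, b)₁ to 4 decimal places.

(-1.4879, 1.8793)

At (-2, 5/2): F = (18.0000, 6.7500).
Jacobian J = [[8·a·b, 4·a^2 - 8·b], [5, 6·b]].
At the point, J = [[-40.0000, -4.0000], [5.0000, 15.0000]] (det J = -580.0000).
Solving J·Δ = −F gives Δ = (0.5121, -0.6207).
Then the next iterate is (a, b)₁ = (-1.4879, 1.8793).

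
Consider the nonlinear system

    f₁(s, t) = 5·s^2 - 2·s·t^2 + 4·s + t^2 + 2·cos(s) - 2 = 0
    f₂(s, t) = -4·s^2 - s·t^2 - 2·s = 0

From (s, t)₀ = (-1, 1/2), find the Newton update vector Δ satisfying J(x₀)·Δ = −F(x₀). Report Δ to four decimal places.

At (-1, 1/2): F = (0.830605, -1.7500).
Jacobian J = [[10·s - 2·t^2 - 2·sin(s) + 4, -4·s·t + 2·t], [-8·s - t^2 - 2, -2·s·t]].
At the point, J = [[-4.817058, 3.0000], [5.7500, 1.0000]] (det J = -22.067058).
Solving J·Δ = −F gives Δ = (0.2756, 0.1656).

(0.2756, 0.1656)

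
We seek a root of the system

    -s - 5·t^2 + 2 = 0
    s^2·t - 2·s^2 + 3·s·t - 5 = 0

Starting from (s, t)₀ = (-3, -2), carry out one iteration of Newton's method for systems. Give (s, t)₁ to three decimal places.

At (-3, -2): F = (-15.000, -23.000).
Jacobian J = [[-1, -10·t], [2·s·t - 4·s + 3·t, s^2 + 3·s]].
At the point, J = [[-1.000, 20.000], [18.000, 0.000]] (det J = -360.000).
Solving J·Δ = −F gives Δ = (1.278, 0.814).
Then the next iterate is (s, t)₁ = (-1.722, -1.186).

(-1.722, -1.186)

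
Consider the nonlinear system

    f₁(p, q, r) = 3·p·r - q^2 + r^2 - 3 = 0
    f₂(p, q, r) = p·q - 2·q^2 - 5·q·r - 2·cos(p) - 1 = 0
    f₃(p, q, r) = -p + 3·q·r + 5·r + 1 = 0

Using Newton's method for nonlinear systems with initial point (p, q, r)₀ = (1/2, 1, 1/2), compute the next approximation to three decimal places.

(2.637, 0.784, 0.245)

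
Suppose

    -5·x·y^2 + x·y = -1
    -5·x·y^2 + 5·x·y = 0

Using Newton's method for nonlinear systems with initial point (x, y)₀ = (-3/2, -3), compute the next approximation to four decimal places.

At (-3/2, -3): F = (73.0000, 90.0000).
Jacobian J = [[-5·y^2 + y, -10·x·y + x], [-5·y^2 + 5·y, -10·x·y + 5·x]].
At the point, J = [[-48.0000, -46.5000], [-60.0000, -52.5000]] (det J = -270.0000).
Solving J·Δ = −F gives Δ = (1.3056, 0.2222).
Then the next iterate is (x, y)₁ = (-0.1944, -2.7778).

(-0.1944, -2.7778)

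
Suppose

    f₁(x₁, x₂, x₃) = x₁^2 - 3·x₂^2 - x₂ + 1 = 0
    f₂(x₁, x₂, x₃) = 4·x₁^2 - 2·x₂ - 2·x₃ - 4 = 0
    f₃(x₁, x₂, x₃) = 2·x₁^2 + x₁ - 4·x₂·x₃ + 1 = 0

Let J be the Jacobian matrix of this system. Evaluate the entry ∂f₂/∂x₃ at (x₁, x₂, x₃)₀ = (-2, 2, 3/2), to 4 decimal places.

-2.0000

∂f₂/∂x₃ = -2.
At (-2, 2, 3/2) this is -2.0000.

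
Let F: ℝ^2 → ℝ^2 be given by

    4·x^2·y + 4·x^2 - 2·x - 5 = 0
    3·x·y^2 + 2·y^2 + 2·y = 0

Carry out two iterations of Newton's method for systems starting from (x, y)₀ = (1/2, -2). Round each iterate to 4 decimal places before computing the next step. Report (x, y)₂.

At (1/2, -2): F = (-7.0000, 10.0000).
Jacobian J = [[8·x·y + 8·x - 2, 4·x^2], [3·y^2, 6·x·y + 4·y + 2]].
At the point, J = [[-6.0000, 1.0000], [12.0000, -12.0000]] (det J = 60.0000).
Solving J·Δ = −F gives Δ = (-1.2333, -0.4000).
Then the next iterate is (x, y)₁ = (-0.7333, -2.4000).
Round to (-0.7333, -2.4000) and repeat: F = (-6.544682, -5.951424), J = [[6.212960, 2.150916], [17.2800, 2.959520]].
Δ = (-0.3497, 4.0529), so (x, y)₂ = (-1.0830, 1.6529).

(-1.0830, 1.6529)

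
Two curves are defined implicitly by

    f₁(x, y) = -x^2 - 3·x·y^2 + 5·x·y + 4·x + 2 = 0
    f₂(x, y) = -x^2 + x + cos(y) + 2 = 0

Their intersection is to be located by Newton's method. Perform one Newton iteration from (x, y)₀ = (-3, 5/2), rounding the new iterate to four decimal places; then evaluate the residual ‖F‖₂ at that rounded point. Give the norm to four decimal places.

At (-3, 5/2): F = (-0.2500, -10.801144).
Jacobian J = [[-2·x - 3·y^2 + 5·y + 4, -6·x·y + 5·x], [-2·x + 1, -sin(y)]].
At the point, J = [[3.7500, 30.0000], [7.0000, -0.598472]] (det J = -212.244271).
Solving J·Δ = −F gives Δ = (1.5274, -0.1826).
Then the next iterate is (x, y)₁ = (-1.4726, 2.3174).
Re-evaluating at (-1.4726, 2.3174): F = (0.603133, -2.320301), so ‖F‖₂ = 2.3974.

2.3974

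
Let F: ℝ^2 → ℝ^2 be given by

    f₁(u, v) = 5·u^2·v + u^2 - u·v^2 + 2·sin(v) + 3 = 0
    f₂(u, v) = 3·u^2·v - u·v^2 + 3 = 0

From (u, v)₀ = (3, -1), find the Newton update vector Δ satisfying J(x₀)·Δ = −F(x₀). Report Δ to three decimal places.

(-0.988, 0.249)

At (3, -1): F = (-37.68294, -27.000).
Jacobian J = [[10·u·v + 2·u - v^2, 5·u^2 - 2·u·v + 2·cos(v)], [6·u·v - v^2, 3·u^2 - 2·u·v]].
At the point, J = [[-25.000, 52.08060], [-19.000, 33.000]] (det J = 164.53149).
Solving J·Δ = −F gives Δ = (-0.988, 0.249).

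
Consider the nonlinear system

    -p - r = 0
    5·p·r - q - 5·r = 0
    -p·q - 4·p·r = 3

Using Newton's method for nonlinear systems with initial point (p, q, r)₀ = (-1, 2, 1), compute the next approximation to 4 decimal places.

At (-1, 2, 1): F = (0.0000, -12.0000, 3.0000).
Jacobian J = [[-1, 0, -1], [5·r, -1, 5·p - 5], [-q - 4·r, -p, -4·p]].
At the point, J = [[-1.0000, 0.0000, -1.0000], [5.0000, -1.0000, -10.0000], [-6.0000, 1.0000, 4.0000]] (det J = -5.0000).
Solving J·Δ = −F gives Δ = (1.8000, 15.0000, -1.8000).
Then the next iterate is (p, q, r)₁ = (0.8000, 17.0000, -0.8000).

(0.8000, 17.0000, -0.8000)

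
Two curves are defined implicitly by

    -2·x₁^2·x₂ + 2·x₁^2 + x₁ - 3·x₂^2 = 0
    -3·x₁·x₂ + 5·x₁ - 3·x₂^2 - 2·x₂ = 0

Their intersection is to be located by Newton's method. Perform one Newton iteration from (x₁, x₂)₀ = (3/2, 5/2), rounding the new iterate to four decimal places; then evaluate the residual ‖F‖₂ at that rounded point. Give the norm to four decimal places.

At (3/2, 5/2): F = (-24.0000, -27.5000).
Jacobian J = [[-4·x₁·x₂ + 4·x₁ + 1, -2·x₁^2 - 6·x₂], [-3·x₂ + 5, -3·x₁ - 6·x₂ - 2]].
At the point, J = [[-8.0000, -19.5000], [-2.5000, -21.5000]] (det J = 123.2500).
Solving J·Δ = −F gives Δ = (0.1643, -1.2982).
Then the next iterate is (x₁, x₂)₁ = (1.6643, 1.2018).
Re-evaluating at (1.6643, 1.2018): F = (-3.786599, -4.415537), so ‖F‖₂ = 5.8168.

5.8168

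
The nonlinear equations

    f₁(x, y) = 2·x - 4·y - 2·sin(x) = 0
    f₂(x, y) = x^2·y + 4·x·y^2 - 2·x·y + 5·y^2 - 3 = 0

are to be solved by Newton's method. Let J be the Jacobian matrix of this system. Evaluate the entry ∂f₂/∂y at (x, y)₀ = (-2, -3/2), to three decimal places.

17.000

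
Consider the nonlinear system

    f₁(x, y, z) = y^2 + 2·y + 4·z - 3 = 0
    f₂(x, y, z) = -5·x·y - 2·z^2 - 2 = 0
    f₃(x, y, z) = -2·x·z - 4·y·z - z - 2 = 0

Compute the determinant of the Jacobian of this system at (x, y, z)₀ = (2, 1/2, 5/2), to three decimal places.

-2.500

J = [[0, 2·y + 2, 4], [-5·y, -5·x, -4·z], [-2·z, -4·z, -2·x - 4·y - 1]].
At the point, J = [[0.000, 3.000, 4.000], [-2.500, -10.000, -10.000], [-5.000, -10.000, -7.000]].
det J = -2.500.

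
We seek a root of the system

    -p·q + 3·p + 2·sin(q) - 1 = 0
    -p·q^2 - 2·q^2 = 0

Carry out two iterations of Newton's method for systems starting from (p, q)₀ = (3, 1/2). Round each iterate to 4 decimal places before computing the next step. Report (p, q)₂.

At (3, 1/2): F = (7.458851, -1.2500).
Jacobian J = [[-q + 3, -p + 2·cos(q)], [-q^2, -2·p·q - 4·q]].
At the point, J = [[2.5000, -1.244835], [-0.2500, -5.0000]] (det J = -12.811209).
Solving J·Δ = −F gives Δ = (-3.0325, -0.0984).
Then the next iterate is (p, q)₁ = (-0.0325, 0.4016).
Round to (-0.0325, 0.4016) and repeat: F = (-0.302665, -0.317323), J = [[2.5984, 1.873373], [-0.161283, -1.580296]].
Δ = (0.2820, -0.2296), so (p, q)₂ = (0.2495, 0.1720).

(0.2495, 0.1720)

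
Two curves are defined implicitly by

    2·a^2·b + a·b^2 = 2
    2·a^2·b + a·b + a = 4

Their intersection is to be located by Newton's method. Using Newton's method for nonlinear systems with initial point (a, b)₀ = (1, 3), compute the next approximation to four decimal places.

(0.8615, 1.7385)

At (1, 3): F = (13.0000, 6.0000).
Jacobian J = [[4·a·b + b^2, 2·a^2 + 2·a·b], [4·a·b + b + 1, 2·a^2 + a]].
At the point, J = [[21.0000, 8.0000], [16.0000, 3.0000]] (det J = -65.0000).
Solving J·Δ = −F gives Δ = (-0.1385, -1.2615).
Then the next iterate is (a, b)₁ = (0.8615, 1.7385).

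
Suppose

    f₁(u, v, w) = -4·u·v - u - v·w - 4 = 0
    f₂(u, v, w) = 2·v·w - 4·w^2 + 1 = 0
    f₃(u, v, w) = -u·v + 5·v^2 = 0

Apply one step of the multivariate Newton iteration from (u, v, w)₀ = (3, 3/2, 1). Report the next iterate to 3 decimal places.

(0.833, 0.667, 0.667)

At (3, 3/2, 1): F = (-26.500, 0.000, 6.750).
Jacobian J = [[-4·v - 1, -4·u - w, -v], [0, 2·w, 2·v - 8·w], [-v, -u + 10·v, 0]].
At the point, J = [[-7.000, -13.000, -1.500], [0.000, 2.000, -5.000], [-1.500, 12.000, 0.000]] (det J = -522.000).
Solving J·Δ = −F gives Δ = (-2.167, -0.833, -0.333).
Then the next iterate is (u, v, w)₁ = (0.833, 0.667, 0.667).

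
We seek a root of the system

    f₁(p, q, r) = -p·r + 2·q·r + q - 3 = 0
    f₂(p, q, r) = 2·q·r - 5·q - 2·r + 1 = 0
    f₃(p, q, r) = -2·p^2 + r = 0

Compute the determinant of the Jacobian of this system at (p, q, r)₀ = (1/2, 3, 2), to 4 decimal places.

J = [[-r, 2·r + 1, -p + 2·q], [0, 2·r - 5, 2·q - 2], [-4·p, 0, 1]].
At the point, J = [[-2.0000, 5.0000, 5.5000], [0.0000, -1.0000, 4.0000], [-2.0000, 0.0000, 1.0000]].
det J = -49.0000.

-49.0000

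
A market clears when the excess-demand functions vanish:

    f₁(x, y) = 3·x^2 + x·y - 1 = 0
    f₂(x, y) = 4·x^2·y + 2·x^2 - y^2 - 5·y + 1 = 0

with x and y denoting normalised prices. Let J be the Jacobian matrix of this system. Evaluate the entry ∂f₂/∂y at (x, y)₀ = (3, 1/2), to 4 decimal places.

∂f₂/∂y = 4·x^2 - 2·y - 5.
At (3, 1/2) this is 30.0000.

30.0000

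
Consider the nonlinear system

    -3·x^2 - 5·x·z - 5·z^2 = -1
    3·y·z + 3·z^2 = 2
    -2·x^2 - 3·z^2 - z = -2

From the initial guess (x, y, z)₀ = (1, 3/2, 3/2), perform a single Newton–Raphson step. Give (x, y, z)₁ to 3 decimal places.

(0.227, 0.492, 0.984)

At (1, 3/2, 3/2): F = (-20.750, 11.500, -8.250).
Jacobian J = [[-6·x - 5·z, 0, -5·x - 10·z], [0, 3·z, 3·y + 6·z], [-4·x, 0, -6·z - 1]].
At the point, J = [[-13.500, 0.000, -20.000], [0.000, 4.500, 13.500], [-4.000, 0.000, -10.000]] (det J = 247.500).
Solving J·Δ = −F gives Δ = (-0.773, -1.008, -0.516).
Then the next iterate is (x, y, z)₁ = (0.227, 0.492, 0.984).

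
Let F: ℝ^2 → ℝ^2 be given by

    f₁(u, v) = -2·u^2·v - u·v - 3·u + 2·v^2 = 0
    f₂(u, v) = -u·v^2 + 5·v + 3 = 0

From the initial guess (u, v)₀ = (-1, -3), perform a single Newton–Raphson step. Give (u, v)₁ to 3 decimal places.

At (-1, -3): F = (24.000, -3.000).
Jacobian J = [[-4·u·v - v - 3, -2·u^2 - u + 4·v], [-v^2, -2·u·v + 5]].
At the point, J = [[-12.000, -13.000], [-9.000, -1.000]] (det J = -105.000).
Solving J·Δ = −F gives Δ = (-0.600, 2.400).
Then the next iterate is (u, v)₁ = (-1.600, -0.600).

(-1.600, -0.600)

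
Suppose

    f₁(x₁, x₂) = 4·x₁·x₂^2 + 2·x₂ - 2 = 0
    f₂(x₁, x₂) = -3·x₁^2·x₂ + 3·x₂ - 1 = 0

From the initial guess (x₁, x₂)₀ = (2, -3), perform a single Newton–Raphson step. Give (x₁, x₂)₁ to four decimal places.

(1.5345, -1.9730)

At (2, -3): F = (64.0000, 26.0000).
Jacobian J = [[4·x₂^2, 8·x₁·x₂ + 2], [-6·x₁·x₂, -3·x₁^2 + 3]].
At the point, J = [[36.0000, -46.0000], [36.0000, -9.0000]] (det J = 1332.0000).
Solving J·Δ = −F gives Δ = (-0.4655, 1.0270).
Then the next iterate is (x₁, x₂)₁ = (1.5345, -1.9730).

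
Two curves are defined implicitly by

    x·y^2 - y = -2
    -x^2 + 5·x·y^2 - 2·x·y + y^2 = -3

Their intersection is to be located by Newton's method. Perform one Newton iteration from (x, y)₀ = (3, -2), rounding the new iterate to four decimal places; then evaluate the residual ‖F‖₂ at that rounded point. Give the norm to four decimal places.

At (3, -2): F = (16.0000, 70.0000).
Jacobian J = [[y^2, 2·x·y - 1], [-2·x + 5·y^2 - 2·y, 10·x·y - 2·x + 2·y]].
At the point, J = [[4.0000, -13.0000], [18.0000, -70.0000]] (det J = -46.0000).
Solving J·Δ = −F gives Δ = (-4.5652, -0.1739).
Then the next iterate is (x, y)₁ = (-1.5652, -2.1739).
Re-evaluating at (-1.5652, -2.1739): F = (-3.222987, -38.513620), so ‖F‖₂ = 38.6482.

38.6482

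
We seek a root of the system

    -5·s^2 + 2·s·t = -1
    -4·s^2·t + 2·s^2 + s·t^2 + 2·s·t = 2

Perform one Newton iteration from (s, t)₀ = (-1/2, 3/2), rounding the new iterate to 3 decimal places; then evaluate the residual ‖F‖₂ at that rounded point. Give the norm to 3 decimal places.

1.487

At (-1/2, 3/2): F = (-1.750, -5.625).
Jacobian J = [[-10·s + 2·t, 2·s], [-8·s·t + 4·s + t^2 + 2·t, -4·s^2 + 2·s·t + 2·s]].
At the point, J = [[8.000, -1.000], [9.250, -3.500]] (det J = -18.750).
Solving J·Δ = −F gives Δ = (0.027, -1.537).
Then the next iterate is (s, t)₁ = (-0.473, -0.037).
Re-evaluating at (-0.473, -0.037): F = (-0.08364, -1.48508), so ‖F‖₂ = 1.487.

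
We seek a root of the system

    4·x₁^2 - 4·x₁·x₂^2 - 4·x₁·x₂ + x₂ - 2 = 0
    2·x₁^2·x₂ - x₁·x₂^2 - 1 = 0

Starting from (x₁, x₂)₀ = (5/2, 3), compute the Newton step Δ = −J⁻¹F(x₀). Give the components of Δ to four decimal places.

(-0.7907, -1.0415)

At (5/2, 3): F = (-94.0000, 14.0000).
Jacobian J = [[8·x₁ - 4·x₂^2 - 4·x₂, -8·x₁·x₂ - 4·x₁ + 1], [4·x₁·x₂ - x₂^2, 2·x₁^2 - 2·x₁·x₂]].
At the point, J = [[-28.0000, -69.0000], [21.0000, -2.5000]] (det J = 1519.0000).
Solving J·Δ = −F gives Δ = (-0.7907, -1.0415).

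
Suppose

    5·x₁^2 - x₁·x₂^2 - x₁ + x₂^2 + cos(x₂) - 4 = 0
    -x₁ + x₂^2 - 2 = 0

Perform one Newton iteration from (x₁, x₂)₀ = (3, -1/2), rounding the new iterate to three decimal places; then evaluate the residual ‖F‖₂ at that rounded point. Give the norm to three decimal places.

14.649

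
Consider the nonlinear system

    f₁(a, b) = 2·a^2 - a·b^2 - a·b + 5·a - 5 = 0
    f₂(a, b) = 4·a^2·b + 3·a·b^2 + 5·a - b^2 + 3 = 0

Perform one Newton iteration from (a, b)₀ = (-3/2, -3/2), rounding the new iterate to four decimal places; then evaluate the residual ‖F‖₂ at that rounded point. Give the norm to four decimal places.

177.9071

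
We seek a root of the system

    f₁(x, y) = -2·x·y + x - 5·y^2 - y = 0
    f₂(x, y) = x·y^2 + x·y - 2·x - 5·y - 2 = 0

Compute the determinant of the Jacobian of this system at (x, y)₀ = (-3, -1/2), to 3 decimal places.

J = [[-2·y + 1, -2·x - 10·y - 1], [y^2 + y - 2, 2·x·y + x - 5]].
At the point, J = [[2.000, 10.000], [-2.250, -5.000]].
det J = 12.500.

12.500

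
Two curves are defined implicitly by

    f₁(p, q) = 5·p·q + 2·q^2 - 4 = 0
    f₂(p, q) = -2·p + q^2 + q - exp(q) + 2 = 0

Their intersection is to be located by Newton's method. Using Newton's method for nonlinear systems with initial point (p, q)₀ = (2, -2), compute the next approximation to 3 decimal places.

At (2, -2): F = (-16.000, -0.13534).
Jacobian J = [[5·q, 5·p + 4·q], [-2, 2·q - exp(q) + 1]].
At the point, J = [[-10.000, 2.000], [-2.000, -3.13534]] (det J = 35.35335).
Solving J·Δ = −F gives Δ = (-1.427, 0.867).
Then the next iterate is (p, q)₁ = (0.573, -1.133).

(0.573, -1.133)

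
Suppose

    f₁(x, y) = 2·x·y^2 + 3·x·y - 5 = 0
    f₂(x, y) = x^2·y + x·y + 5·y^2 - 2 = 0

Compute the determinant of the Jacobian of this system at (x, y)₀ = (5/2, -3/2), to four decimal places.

-67.5000

J = [[2·y^2 + 3·y, 4·x·y + 3·x], [2·x·y + y, x^2 + x + 10·y]].
At the point, J = [[0.0000, -7.5000], [-9.0000, -6.2500]].
det J = -67.5000.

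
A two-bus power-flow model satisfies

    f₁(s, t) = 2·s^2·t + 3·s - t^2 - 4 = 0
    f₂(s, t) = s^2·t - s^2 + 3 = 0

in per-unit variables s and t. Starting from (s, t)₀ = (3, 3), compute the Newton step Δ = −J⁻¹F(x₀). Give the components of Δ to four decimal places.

(-0.9565, -1.0580)

At (3, 3): F = (50.0000, 21.0000).
Jacobian J = [[4·s·t + 3, 2·s^2 - 2·t], [2·s·t - 2·s, s^2]].
At the point, J = [[39.0000, 12.0000], [12.0000, 9.0000]] (det J = 207.0000).
Solving J·Δ = −F gives Δ = (-0.9565, -1.0580).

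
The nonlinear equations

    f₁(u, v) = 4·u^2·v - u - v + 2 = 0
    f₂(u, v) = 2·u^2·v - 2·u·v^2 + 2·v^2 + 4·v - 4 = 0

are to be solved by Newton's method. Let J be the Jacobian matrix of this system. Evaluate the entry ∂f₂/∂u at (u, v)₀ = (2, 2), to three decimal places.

8.000

∂f₂/∂u = 4·u·v - 2·v^2.
At (2, 2) this is 8.000.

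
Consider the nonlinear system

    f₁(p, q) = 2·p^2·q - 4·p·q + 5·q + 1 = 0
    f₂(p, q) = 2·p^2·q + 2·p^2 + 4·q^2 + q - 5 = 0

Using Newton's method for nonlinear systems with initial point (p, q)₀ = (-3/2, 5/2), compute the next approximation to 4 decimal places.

At (-3/2, 5/2): F = (39.7500, 38.2500).
Jacobian J = [[4·p·q - 4·q, 2·p^2 - 4·p + 5], [4·p·q + 4·p, 2·p^2 + 8·q + 1]].
At the point, J = [[-25.0000, 15.5000], [-21.0000, 25.5000]] (det J = -312.0000).
Solving J·Δ = −F gives Δ = (1.3486, -0.3894).
Then the next iterate is (p, q)₁ = (-0.1514, 2.1106).

(-0.1514, 2.1106)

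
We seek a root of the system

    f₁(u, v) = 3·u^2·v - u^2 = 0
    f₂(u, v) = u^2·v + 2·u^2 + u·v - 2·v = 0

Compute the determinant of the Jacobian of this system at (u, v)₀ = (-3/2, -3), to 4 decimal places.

J = [[6·u·v - 2·u, 3·u^2], [2·u·v + 4·u + v, u^2 + u - 2]].
At the point, J = [[30.0000, 6.7500], [0.0000, -1.2500]].
det J = -37.5000.

-37.5000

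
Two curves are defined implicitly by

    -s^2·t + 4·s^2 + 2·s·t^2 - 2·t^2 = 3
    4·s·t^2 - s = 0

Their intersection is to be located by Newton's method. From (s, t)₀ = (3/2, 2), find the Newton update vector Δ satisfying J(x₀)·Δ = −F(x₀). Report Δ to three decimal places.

(-0.299, -0.751)

At (3/2, 2): F = (5.500, 22.500).
Jacobian J = [[-2·s·t + 8·s + 2·t^2, -s^2 + 4·s·t - 4·t], [4·t^2 - 1, 8·s·t]].
At the point, J = [[14.000, 1.750], [15.000, 24.000]] (det J = 309.750).
Solving J·Δ = −F gives Δ = (-0.299, -0.751).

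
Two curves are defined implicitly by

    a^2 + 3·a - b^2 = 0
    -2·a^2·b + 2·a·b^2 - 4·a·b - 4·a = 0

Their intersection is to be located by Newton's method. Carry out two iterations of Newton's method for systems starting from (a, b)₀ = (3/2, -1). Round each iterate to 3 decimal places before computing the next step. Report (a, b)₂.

At (3/2, -1): F = (5.750, 7.500).
Jacobian J = [[2·a + 3, -2·b], [-4·a·b + 2·b^2 - 4·b - 4, -2·a^2 + 4·a·b - 4·a]].
At the point, J = [[6.000, 2.000], [8.000, -16.500]] (det J = -115.000).
Solving J·Δ = −F gives Δ = (-0.955, -0.009).
Then the next iterate is (a, b)₁ = (0.545, -1.009).
Round to (0.545, -1.009) and repeat: F = (0.91394, 1.72872), J = [[4.090, 2.018], [4.27178, -4.97367]].
Δ = (-0.277, 0.109), so (a, b)₂ = (0.268, -0.900).

(0.268, -0.900)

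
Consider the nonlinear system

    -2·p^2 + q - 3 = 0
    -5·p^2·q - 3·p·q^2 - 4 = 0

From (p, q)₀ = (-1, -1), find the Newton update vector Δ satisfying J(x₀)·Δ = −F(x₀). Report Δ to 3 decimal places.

At (-1, -1): F = (-6.000, 4.000).
Jacobian J = [[-4·p, 1], [-10·p·q - 3·q^2, -5·p^2 - 6·p·q]].
At the point, J = [[4.000, 1.000], [-13.000, -11.000]] (det J = -31.000).
Solving J·Δ = −F gives Δ = (2.000, -2.000).

(2.000, -2.000)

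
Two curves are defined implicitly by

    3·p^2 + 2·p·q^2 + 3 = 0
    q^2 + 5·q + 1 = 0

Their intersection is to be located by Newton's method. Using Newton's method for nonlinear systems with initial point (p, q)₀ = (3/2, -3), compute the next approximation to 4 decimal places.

(-3.1944, -8.0000)

At (3/2, -3): F = (36.7500, -5.0000).
Jacobian J = [[6·p + 2·q^2, 4·p·q], [0, 2·q + 5]].
At the point, J = [[27.0000, -18.0000], [0.0000, -1.0000]] (det J = -27.0000).
Solving J·Δ = −F gives Δ = (-4.6944, -5.0000).
Then the next iterate is (p, q)₁ = (-3.1944, -8.0000).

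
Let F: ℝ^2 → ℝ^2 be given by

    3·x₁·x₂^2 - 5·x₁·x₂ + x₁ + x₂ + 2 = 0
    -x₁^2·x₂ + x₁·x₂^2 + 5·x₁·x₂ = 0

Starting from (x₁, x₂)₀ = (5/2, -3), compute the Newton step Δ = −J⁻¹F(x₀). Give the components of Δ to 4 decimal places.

(5.4442, 6.0284)

At (5/2, -3): F = (106.5000, 3.7500).
Jacobian J = [[3·x₂^2 - 5·x₂ + 1, 6·x₁·x₂ - 5·x₁ + 1], [-2·x₁·x₂ + x₂^2 + 5·x₂, -x₁^2 + 2·x₁·x₂ + 5·x₁]].
At the point, J = [[43.0000, -56.5000], [9.0000, -8.7500]] (det J = 132.2500).
Solving J·Δ = −F gives Δ = (5.4442, 6.0284).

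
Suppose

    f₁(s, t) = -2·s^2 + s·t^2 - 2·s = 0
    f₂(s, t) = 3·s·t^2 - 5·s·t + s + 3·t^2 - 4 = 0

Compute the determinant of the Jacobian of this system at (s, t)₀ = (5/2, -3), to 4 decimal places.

871.5000

J = [[-4·s + t^2 - 2, 2·s·t], [3·t^2 - 5·t + 1, 6·s·t - 5·s + 6·t]].
At the point, J = [[-3.0000, -15.0000], [43.0000, -75.5000]].
det J = 871.5000.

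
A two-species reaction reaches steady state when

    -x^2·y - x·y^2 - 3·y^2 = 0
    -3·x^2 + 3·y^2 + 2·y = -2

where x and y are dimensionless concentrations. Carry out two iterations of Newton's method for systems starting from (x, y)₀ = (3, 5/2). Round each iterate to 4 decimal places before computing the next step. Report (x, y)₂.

At (3, 5/2): F = (-60.0000, -1.2500).
Jacobian J = [[-2·x·y - y^2, -x^2 - 2·x·y - 6·y], [-6·x, 6·y + 2]].
At the point, J = [[-21.2500, -39.0000], [-18.0000, 17.0000]] (det J = -1063.2500).
Solving J·Δ = −F gives Δ = (-1.0052, -0.9908).
Then the next iterate is (x, y)₁ = (1.9948, 1.5092).
Round to (1.9948, 1.5092) and repeat: F = (-17.382029, -0.086227), J = [[-8.298789, -19.055531], [-11.9688, 11.0552]].
Δ = (-0.6060, -0.6483), so (x, y)₂ = (1.3888, 0.8609).

(1.3888, 0.8609)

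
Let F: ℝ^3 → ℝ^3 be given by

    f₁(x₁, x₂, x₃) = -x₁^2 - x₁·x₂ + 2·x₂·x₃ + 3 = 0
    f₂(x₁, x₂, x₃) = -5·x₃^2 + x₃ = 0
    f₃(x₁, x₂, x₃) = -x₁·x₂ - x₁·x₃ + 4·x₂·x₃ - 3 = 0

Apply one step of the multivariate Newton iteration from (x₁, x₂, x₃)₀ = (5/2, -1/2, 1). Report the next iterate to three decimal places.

(1.649, 2.050, 0.556)

At (5/2, -1/2, 1): F = (-3.000, -4.000, -6.250).
Jacobian J = [[-2·x₁ - x₂, -x₁ + 2·x₃, 2·x₂], [0, 0, -10·x₃ + 1], [-x₂ - x₃, -x₁ + 4·x₃, -x₁ + 4·x₂]].
At the point, J = [[-4.500, -0.500, -1.000], [0.000, 0.000, -9.000], [-0.500, 1.500, -4.500]] (det J = -63.000).
Solving J·Δ = −F gives Δ = (-0.851, 2.550, -0.444).
Then the next iterate is (x₁, x₂, x₃)₁ = (1.649, 2.050, 0.556).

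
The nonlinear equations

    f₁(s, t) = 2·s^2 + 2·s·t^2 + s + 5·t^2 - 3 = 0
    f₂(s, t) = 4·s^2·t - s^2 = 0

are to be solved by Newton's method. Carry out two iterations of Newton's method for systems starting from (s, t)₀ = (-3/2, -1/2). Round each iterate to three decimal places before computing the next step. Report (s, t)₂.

At (-3/2, -1/2): F = (0.500, -6.750).
Jacobian J = [[4·s + 2·t^2 + 1, 4·s·t + 10·t], [8·s·t - 2·s, 4·s^2]].
At the point, J = [[-4.500, -2.000], [9.000, 9.000]] (det J = -22.500).
Solving J·Δ = −F gives Δ = (-0.400, 1.150).
Then the next iterate is (s, t)₁ = (-1.900, 0.650).
Round to (-1.900, 0.650) and repeat: F = (2.827, 5.776), J = [[-5.755, 1.560], [-6.080, 14.440]].
Δ = (0.432, -0.218), so (s, t)₂ = (-1.468, 0.432).

(-1.468, 0.432)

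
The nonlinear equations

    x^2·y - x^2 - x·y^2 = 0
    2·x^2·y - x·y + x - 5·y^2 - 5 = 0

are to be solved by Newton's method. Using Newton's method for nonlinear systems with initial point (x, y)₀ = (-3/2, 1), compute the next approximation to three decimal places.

(-2.144, 0.592)

At (-3/2, 1): F = (1.500, -5.500).
Jacobian J = [[2·x·y - 2·x - y^2, x^2 - 2·x·y], [4·x·y - y + 1, 2·x^2 - x - 10·y]].
At the point, J = [[-1.000, 5.250], [-6.000, -4.000]] (det J = 35.500).
Solving J·Δ = −F gives Δ = (-0.644, -0.408).
Then the next iterate is (x, y)₁ = (-2.144, 0.592).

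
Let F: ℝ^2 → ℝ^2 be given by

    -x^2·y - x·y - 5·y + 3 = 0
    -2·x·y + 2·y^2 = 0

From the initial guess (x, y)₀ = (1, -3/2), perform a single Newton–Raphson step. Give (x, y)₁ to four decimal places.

At (1, -3/2): F = (13.5000, 7.5000).
Jacobian J = [[-2·x·y - y, -x^2 - x - 5], [-2·y, -2·x + 4·y]].
At the point, J = [[4.5000, -7.0000], [3.0000, -8.0000]] (det J = -15.0000).
Solving J·Δ = −F gives Δ = (-3.7000, -0.4500).
Then the next iterate is (x, y)₁ = (-2.7000, -1.9500).

(-2.7000, -1.9500)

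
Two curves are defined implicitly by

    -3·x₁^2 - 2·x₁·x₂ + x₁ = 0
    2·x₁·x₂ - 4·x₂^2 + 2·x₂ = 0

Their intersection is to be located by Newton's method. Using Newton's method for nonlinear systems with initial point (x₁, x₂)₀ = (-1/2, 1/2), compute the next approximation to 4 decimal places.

At (-1/2, 1/2): F = (-0.7500, -0.5000).
Jacobian J = [[-6·x₁ - 2·x₂ + 1, -2·x₁], [2·x₂, 2·x₁ - 8·x₂ + 2]].
At the point, J = [[3.0000, 1.0000], [1.0000, -3.0000]] (det J = -10.0000).
Solving J·Δ = −F gives Δ = (0.2750, -0.0750).
Then the next iterate is (x₁, x₂)₁ = (-0.2250, 0.4250).

(-0.2250, 0.4250)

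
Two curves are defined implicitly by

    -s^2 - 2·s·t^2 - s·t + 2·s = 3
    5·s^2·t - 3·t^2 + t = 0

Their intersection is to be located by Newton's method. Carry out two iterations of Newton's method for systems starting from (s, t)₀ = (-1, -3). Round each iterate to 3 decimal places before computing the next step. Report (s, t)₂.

(1.708, -4.780)

At (-1, -3): F = (9.000, -45.000).
Jacobian J = [[-2·s - 2·t^2 - t + 2, -4·s·t - s], [10·s·t, 5·s^2 - 6·t + 1]].
At the point, J = [[-11.000, -11.000], [30.000, 24.000]] (det J = 66.000).
Solving J·Δ = −F gives Δ = (4.227, -3.409).
Then the next iterate is (s, t)₁ = (3.227, -6.409).
Round to (3.227, -6.409) and repeat: F = (-251.37755, -463.33638), J = [[-80.19556, 79.50037], [-206.81843, 91.52164]].
Δ = (-1.519, 1.629), so (s, t)₂ = (1.708, -4.780).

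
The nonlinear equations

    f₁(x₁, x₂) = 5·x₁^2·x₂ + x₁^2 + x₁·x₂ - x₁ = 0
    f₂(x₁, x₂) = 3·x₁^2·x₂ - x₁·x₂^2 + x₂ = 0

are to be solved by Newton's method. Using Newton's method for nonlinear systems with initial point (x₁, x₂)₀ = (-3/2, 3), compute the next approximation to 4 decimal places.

At (-3/2, 3): F = (33.0000, 36.7500).
Jacobian J = [[10·x₁·x₂ + 2·x₁ + x₂ - 1, 5·x₁^2 + x₁], [6·x₁·x₂ - x₂^2, 3·x₁^2 - 2·x₁·x₂ + 1]].
At the point, J = [[-46.0000, 9.7500], [-36.0000, 16.7500]] (det J = -419.5000).
Solving J·Δ = −F gives Δ = (0.4635, -1.1979).
Then the next iterate is (x₁, x₂)₁ = (-1.0365, 1.8021).

(-1.0365, 1.8021)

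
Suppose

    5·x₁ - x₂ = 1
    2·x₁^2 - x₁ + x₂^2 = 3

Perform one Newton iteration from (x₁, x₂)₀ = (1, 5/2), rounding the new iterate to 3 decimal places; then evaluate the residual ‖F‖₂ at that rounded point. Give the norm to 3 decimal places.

At (1, 5/2): F = (1.500, 4.250).
Jacobian J = [[5, -1], [4·x₁ - 1, 2·x₂]].
At the point, J = [[5.000, -1.000], [3.000, 5.000]] (det J = 28.000).
Solving J·Δ = −F gives Δ = (-0.420, -0.598).
Then the next iterate is (x₁, x₂)₁ = (0.580, 1.902).
Re-evaluating at (0.580, 1.902): F = (-0.002, 0.71040), so ‖F‖₂ = 0.710.

0.710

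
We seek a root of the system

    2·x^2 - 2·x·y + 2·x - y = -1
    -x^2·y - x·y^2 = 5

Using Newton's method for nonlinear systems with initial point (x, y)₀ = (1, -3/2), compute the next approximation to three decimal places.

(0.914, 1.407)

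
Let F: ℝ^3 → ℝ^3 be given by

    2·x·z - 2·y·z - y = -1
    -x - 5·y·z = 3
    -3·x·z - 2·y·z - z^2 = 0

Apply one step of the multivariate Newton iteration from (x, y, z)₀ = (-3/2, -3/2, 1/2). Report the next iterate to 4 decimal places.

At (-3/2, -3/2, 1/2): F = (2.5000, 2.2500, 3.5000).
Jacobian J = [[2·z, -2·z - 1, 2·x - 2·y], [-1, -5·z, -5·y], [-3·z, -2·z, -3·x - 2·y - 2·z]].
At the point, J = [[1.0000, -2.0000, 0.0000], [-1.0000, -2.5000, 7.5000], [-1.5000, -1.0000, 6.5000]] (det J = 0.7500).
Solving J·Δ = −F gives Δ = (60.1667, 31.3333, 18.1667).
Then the next iterate is (x, y, z)₁ = (58.6667, 29.8333, 18.6667).

(58.6667, 29.8333, 18.6667)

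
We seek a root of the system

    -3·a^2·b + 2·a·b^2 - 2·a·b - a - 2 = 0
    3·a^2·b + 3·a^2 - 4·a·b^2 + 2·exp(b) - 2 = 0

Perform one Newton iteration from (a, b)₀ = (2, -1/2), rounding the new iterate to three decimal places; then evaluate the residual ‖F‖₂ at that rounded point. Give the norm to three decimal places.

1.115

At (2, -1/2): F = (5.000, 3.21306).
Jacobian J = [[-6·a·b + 2·b^2 - 2·b - 1, -3·a^2 + 4·a·b - 2·a], [6·a·b + 6·a - 4·b^2, 3·a^2 - 8·a·b + 2·exp(b)]].
At the point, J = [[6.500, -20.000], [5.000, 21.21306]] (det J = 237.88490).
Solving J·Δ = −F gives Δ = (-0.716, 0.017).
Then the next iterate is (a, b)₁ = (1.284, -0.483).
Re-evaluating at (1.284, -0.483): F = (0.94433, 0.59275), so ‖F‖₂ = 1.115.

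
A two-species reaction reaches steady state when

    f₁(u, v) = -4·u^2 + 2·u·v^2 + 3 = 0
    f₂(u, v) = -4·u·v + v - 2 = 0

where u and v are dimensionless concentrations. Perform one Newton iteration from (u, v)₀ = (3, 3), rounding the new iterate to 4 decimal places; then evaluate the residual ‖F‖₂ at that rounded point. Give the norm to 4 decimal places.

At (3, 3): F = (21.0000, -35.0000).
Jacobian J = [[-8·u + 2·v^2, 4·u·v], [-4·v, -4·u + 1]].
At the point, J = [[-6.0000, 36.0000], [-12.0000, -11.0000]] (det J = 498.0000).
Solving J·Δ = −F gives Δ = (-2.0663, -0.9277).
Then the next iterate is (u, v)₁ = (0.9337, 2.0723).
Re-evaluating at (0.9337, 2.0723): F = (7.532231, -7.667326), so ‖F‖₂ = 10.7481.

10.7481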